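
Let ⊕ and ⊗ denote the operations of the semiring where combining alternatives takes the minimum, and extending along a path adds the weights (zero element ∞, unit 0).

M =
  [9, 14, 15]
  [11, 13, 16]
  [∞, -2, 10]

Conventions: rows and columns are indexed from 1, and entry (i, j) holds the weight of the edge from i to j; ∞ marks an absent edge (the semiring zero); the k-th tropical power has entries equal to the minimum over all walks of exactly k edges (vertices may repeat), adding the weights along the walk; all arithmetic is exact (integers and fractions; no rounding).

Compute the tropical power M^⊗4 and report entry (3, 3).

M^⊗2:
  [18, 13, 24]
  [20, 14, 26]
  [9, 8, 14]
M^⊗3:
  [24, 22, 29]
  [25, 24, 30]
  [18, 12, 24]
M^⊗4:
  [33, 27, 38]
  [34, 28, 40]
  [23, 22, 28]
Key observation: the optimum is the walk 3->2->3->2->3, with weight (-2) + 16 + (-2) + 16 = 28.
Optimal value attained by: walk 3->2->3->2->3.
Answer: (M^⊗4)[3][3] = 28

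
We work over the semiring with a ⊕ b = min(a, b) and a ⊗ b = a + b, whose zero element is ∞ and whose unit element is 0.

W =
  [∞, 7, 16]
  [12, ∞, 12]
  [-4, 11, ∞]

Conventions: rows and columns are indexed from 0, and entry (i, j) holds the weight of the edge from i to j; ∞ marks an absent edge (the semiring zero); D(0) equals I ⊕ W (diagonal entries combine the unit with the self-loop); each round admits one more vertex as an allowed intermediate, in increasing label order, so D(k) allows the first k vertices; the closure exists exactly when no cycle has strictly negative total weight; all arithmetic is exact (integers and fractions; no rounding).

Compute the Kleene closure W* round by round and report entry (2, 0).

D(0):
  [0, 7, 16]
  [12, 0, 12]
  [-4, 11, 0]
D(1):
  [0, 7, 16]
  [12, 0, 12]
  [-4, 3, 0]
D(2):
  [0, 7, 16]
  [12, 0, 12]
  [-4, 3, 0]
D(3):
  [0, 7, 16]
  [8, 0, 12]
  [-4, 3, 0]
Answer: W*[2][0] = -4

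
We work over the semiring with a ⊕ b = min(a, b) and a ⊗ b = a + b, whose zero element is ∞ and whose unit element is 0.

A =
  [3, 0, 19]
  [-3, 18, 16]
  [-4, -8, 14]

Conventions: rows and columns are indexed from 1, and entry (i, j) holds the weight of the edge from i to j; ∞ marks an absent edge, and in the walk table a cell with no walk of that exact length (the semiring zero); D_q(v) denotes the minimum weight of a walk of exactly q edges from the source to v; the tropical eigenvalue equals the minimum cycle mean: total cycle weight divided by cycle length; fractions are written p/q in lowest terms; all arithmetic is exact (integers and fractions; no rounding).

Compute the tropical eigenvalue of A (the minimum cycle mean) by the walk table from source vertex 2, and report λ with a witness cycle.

q=0: [∞, 0, ∞]
q=1: [-3, 18, 16]
q=2: [0, -3, 16]
q=3: [-6, 0, 13]
Optimal cycle mean attained by: cycle 1->2->1, total 0 + (-3), length 2.
Answer: λ = -3/2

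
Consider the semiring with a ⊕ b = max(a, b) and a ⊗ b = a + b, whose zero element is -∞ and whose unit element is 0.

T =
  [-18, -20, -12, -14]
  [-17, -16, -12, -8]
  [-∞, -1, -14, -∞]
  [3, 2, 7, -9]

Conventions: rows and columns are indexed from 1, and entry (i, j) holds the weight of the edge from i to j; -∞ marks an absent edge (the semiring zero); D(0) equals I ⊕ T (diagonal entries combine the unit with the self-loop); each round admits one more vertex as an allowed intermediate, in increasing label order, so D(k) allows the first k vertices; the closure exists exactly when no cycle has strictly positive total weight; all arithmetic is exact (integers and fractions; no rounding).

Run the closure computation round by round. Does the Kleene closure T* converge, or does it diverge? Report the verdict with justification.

D(0):
  [0, -20, -12, -14]
  [-17, 0, -12, -8]
  [-∞, -1, 0, -∞]
  [3, 2, 7, 0]
D(1):
  [0, -20, -12, -14]
  [-17, 0, -12, -8]
  [-∞, -1, 0, -∞]
  [3, 2, 7, 0]
D(2):
  [0, -20, -12, -14]
  [-17, 0, -12, -8]
  [-18, -1, 0, -9]
  [3, 2, 7, 0]
D(3):
  [0, -13, -12, -14]
  [-17, 0, -12, -8]
  [-18, -1, 0, -9]
  [3, 6, 7, 0]
D(4):
  [0, -8, -7, -14]
  [-5, 0, -1, -8]
  [-6, -1, 0, -9]
  [3, 6, 7, 0]
Key observation: every diagonal entry stays at the unit through all rounds, so no improving cycle exists.
Answer: CONVERGES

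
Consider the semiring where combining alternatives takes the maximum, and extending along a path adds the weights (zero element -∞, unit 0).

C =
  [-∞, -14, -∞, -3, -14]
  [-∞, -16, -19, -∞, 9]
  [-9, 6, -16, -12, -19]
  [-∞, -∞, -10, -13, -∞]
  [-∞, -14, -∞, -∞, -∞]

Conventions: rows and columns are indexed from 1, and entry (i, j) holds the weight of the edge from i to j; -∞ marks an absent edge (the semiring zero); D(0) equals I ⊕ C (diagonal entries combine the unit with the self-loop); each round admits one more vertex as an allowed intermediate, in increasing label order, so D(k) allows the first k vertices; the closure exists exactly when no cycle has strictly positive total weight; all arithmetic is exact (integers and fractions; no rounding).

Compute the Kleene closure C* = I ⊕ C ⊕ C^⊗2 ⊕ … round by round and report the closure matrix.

D(0):
  [0, -14, -∞, -3, -14]
  [-∞, 0, -19, -∞, 9]
  [-9, 6, 0, -12, -19]
  [-∞, -∞, -10, 0, -∞]
  [-∞, -14, -∞, -∞, 0]
D(1):
  [0, -14, -∞, -3, -14]
  [-∞, 0, -19, -∞, 9]
  [-9, 6, 0, -12, -19]
  [-∞, -∞, -10, 0, -∞]
  [-∞, -14, -∞, -∞, 0]
D(2):
  [0, -14, -33, -3, -5]
  [-∞, 0, -19, -∞, 9]
  [-9, 6, 0, -12, 15]
  [-∞, -∞, -10, 0, -∞]
  [-∞, -14, -33, -∞, 0]
D(3):
  [0, -14, -33, -3, -5]
  [-28, 0, -19, -31, 9]
  [-9, 6, 0, -12, 15]
  [-19, -4, -10, 0, 5]
  [-42, -14, -33, -45, 0]
D(4):
  [0, -7, -13, -3, 2]
  [-28, 0, -19, -31, 9]
  [-9, 6, 0, -12, 15]
  [-19, -4, -10, 0, 5]
  [-42, -14, -33, -45, 0]
D(5):
  [0, -7, -13, -3, 2]
  [-28, 0, -19, -31, 9]
  [-9, 6, 0, -12, 15]
  [-19, -4, -10, 0, 5]
  [-42, -14, -33, -45, 0]
Answer: C* = [[0, -7, -13, -3, 2], [-28, 0, -19, -31, 9], [-9, 6, 0, -12, 15], [-19, -4, -10, 0, 5], [-42, -14, -33, -45, 0]]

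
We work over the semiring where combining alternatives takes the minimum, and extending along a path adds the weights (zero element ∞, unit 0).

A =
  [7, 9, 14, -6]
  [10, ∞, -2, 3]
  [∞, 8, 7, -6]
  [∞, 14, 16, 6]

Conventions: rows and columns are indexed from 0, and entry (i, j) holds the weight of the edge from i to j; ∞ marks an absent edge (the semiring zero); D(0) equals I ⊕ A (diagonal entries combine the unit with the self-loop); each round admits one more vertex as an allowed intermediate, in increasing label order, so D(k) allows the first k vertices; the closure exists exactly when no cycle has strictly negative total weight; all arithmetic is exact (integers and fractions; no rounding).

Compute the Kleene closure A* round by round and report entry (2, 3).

D(0):
  [0, 9, 14, -6]
  [10, 0, -2, 3]
  [∞, 8, 0, -6]
  [∞, 14, 16, 0]
D(1):
  [0, 9, 14, -6]
  [10, 0, -2, 3]
  [∞, 8, 0, -6]
  [∞, 14, 16, 0]
D(2):
  [0, 9, 7, -6]
  [10, 0, -2, 3]
  [18, 8, 0, -6]
  [24, 14, 12, 0]
D(3):
  [0, 9, 7, -6]
  [10, 0, -2, -8]
  [18, 8, 0, -6]
  [24, 14, 12, 0]
D(4):
  [0, 8, 6, -6]
  [10, 0, -2, -8]
  [18, 8, 0, -6]
  [24, 14, 12, 0]
Answer: A*[2][3] = -6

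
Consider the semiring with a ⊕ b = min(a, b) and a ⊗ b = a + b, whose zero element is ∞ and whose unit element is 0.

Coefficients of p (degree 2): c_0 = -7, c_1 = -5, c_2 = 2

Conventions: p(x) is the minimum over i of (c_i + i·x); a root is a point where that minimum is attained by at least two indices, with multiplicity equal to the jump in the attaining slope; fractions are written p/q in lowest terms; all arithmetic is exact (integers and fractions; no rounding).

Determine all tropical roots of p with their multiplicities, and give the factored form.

hull edge (i=0, c=-7) to (i=1, c=-5): slope 2, span 1
hull edge (i=1, c=-5) to (i=2, c=2): slope 7, span 1
Factored form: p(x) = 2 ⊗ (x ⊕ (-7)) ⊗ (x ⊕ (-2))
Answer: roots = -7 (mult 1), -2 (mult 1)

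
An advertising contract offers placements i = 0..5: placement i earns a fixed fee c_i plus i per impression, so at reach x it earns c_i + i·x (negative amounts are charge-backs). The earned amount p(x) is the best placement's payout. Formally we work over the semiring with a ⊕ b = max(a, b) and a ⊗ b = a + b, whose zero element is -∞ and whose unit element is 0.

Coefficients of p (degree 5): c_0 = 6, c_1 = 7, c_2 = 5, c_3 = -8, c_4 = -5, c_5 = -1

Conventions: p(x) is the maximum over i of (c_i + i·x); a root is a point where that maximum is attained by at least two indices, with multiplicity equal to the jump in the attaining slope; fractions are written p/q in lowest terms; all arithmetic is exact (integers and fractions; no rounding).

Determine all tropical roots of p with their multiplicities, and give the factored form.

hull edge (i=0, c=6) to (i=1, c=7): slope 1, span 1
hull edge (i=1, c=7) to (i=5, c=-1): slope -2, span 4
Factored form: p(x) = -1 ⊗ (x ⊕ (-1)) ⊗ (x ⊕ 2) ⊗ (x ⊕ 2) ⊗ (x ⊕ 2) ⊗ (x ⊕ 2)
Answer: roots = -1 (mult 1), 2 (mult 4)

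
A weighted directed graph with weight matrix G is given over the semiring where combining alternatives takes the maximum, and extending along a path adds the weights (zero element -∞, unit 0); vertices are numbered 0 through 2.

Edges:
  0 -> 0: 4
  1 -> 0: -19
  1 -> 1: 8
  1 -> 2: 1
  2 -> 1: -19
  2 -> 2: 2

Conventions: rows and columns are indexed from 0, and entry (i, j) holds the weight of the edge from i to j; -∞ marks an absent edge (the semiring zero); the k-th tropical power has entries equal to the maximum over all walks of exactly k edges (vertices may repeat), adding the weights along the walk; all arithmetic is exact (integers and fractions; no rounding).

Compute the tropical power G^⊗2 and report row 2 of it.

G^⊗2:
  [8, -∞, -∞]
  [-11, 16, 9]
  [-38, -11, 4]
Answer: row 2 of G^⊗2 = [-38, -11, 4]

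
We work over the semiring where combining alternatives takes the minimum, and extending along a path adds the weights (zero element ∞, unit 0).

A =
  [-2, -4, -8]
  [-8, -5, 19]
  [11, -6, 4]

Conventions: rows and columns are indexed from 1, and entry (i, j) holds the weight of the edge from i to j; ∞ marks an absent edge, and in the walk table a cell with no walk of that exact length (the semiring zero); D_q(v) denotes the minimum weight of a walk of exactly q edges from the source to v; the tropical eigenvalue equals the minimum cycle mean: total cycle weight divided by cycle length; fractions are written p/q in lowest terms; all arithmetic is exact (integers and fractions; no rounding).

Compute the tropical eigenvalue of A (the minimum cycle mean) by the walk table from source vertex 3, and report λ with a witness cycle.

q=0: [∞, ∞, 0]
q=1: [11, -6, 4]
q=2: [-14, -11, 3]
q=3: [-19, -18, -22]
Optimal cycle mean attained by: cycle 1->3->2->1, total (-8) + (-6) + (-8), length 3.
Answer: λ = -22/3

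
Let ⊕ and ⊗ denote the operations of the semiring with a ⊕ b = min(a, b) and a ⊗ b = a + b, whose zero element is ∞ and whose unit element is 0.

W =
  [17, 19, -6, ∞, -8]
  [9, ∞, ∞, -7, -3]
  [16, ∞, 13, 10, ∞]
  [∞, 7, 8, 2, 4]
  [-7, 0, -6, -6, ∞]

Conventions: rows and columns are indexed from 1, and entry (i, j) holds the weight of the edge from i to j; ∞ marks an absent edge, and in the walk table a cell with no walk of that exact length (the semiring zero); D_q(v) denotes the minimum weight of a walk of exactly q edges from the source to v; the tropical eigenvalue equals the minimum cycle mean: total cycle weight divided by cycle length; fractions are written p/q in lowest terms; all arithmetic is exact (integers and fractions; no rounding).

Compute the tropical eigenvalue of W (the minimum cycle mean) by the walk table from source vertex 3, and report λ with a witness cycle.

q=0: [∞, ∞, 0, ∞, ∞]
q=1: [16, ∞, 13, 10, ∞]
q=2: [29, 17, 10, 12, 8]
q=3: [1, 8, 2, 2, 14]
q=4: [7, 9, -5, 1, -7]
q=5: [-14, -7, -13, -13, -1]
Optimal cycle mean attained by: cycle 1->5->1, total (-8) + (-7), length 2.
Answer: λ = -15/2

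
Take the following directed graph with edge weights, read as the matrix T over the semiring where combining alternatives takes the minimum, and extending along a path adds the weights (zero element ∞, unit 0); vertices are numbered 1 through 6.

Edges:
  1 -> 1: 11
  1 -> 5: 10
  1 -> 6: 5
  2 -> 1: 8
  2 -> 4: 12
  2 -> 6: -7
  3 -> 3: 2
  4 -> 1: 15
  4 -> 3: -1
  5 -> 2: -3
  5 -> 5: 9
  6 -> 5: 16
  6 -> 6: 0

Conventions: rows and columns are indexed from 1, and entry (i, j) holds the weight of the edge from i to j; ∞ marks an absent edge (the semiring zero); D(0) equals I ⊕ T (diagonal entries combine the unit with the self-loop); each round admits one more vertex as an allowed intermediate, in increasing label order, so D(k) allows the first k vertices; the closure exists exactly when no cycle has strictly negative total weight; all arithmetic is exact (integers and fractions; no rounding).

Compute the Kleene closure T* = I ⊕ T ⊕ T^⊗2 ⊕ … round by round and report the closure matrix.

D(0):
  [0, ∞, ∞, ∞, 10, 5]
  [8, 0, ∞, 12, ∞, -7]
  [∞, ∞, 0, ∞, ∞, ∞]
  [15, ∞, -1, 0, ∞, ∞]
  [∞, -3, ∞, ∞, 0, ∞]
  [∞, ∞, ∞, ∞, 16, 0]
D(1):
  [0, ∞, ∞, ∞, 10, 5]
  [8, 0, ∞, 12, 18, -7]
  [∞, ∞, 0, ∞, ∞, ∞]
  [15, ∞, -1, 0, 25, 20]
  [∞, -3, ∞, ∞, 0, ∞]
  [∞, ∞, ∞, ∞, 16, 0]
D(2):
  [0, ∞, ∞, ∞, 10, 5]
  [8, 0, ∞, 12, 18, -7]
  [∞, ∞, 0, ∞, ∞, ∞]
  [15, ∞, -1, 0, 25, 20]
  [5, -3, ∞, 9, 0, -10]
  [∞, ∞, ∞, ∞, 16, 0]
D(3):
  [0, ∞, ∞, ∞, 10, 5]
  [8, 0, ∞, 12, 18, -7]
  [∞, ∞, 0, ∞, ∞, ∞]
  [15, ∞, -1, 0, 25, 20]
  [5, -3, ∞, 9, 0, -10]
  [∞, ∞, ∞, ∞, 16, 0]
D(4):
  [0, ∞, ∞, ∞, 10, 5]
  [8, 0, 11, 12, 18, -7]
  [∞, ∞, 0, ∞, ∞, ∞]
  [15, ∞, -1, 0, 25, 20]
  [5, -3, 8, 9, 0, -10]
  [∞, ∞, ∞, ∞, 16, 0]
D(5):
  [0, 7, 18, 19, 10, 0]
  [8, 0, 11, 12, 18, -7]
  [∞, ∞, 0, ∞, ∞, ∞]
  [15, 22, -1, 0, 25, 15]
  [5, -3, 8, 9, 0, -10]
  [21, 13, 24, 25, 16, 0]
D(6):
  [0, 7, 18, 19, 10, 0]
  [8, 0, 11, 12, 9, -7]
  [∞, ∞, 0, ∞, ∞, ∞]
  [15, 22, -1, 0, 25, 15]
  [5, -3, 8, 9, 0, -10]
  [21, 13, 24, 25, 16, 0]
Answer: T* = [[0, 7, 18, 19, 10, 0], [8, 0, 11, 12, 9, -7], [∞, ∞, 0, ∞, ∞, ∞], [15, 22, -1, 0, 25, 15], [5, -3, 8, 9, 0, -10], [21, 13, 24, 25, 16, 0]]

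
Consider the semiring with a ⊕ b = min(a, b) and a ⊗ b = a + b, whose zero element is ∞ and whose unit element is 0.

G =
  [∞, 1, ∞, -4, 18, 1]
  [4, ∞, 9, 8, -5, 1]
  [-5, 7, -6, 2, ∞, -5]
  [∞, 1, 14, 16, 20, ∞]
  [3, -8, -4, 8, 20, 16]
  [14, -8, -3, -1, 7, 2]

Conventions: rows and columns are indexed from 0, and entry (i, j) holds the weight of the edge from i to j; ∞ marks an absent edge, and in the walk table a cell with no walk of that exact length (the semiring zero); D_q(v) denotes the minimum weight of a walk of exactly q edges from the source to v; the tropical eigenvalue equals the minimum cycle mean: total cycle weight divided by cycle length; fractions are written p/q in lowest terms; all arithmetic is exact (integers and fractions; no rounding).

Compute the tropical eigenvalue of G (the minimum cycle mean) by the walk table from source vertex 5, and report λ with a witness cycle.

q=0: [∞, ∞, ∞, ∞, ∞, 0]
q=1: [14, -8, -3, -1, 7, 2]
q=2: [-8, -6, -9, -1, -13, -8]
q=3: [-14, -21, -17, -12, -11, -14]
q=4: [-22, -22, -23, -18, -26, -22]
q=5: [-28, -34, -30, -26, -27, -28]
q=6: [-35, -36, -36, -32, -39, -35]
Optimal cycle mean attained by: cycle 1->4->1, total (-5) + (-8), length 2.
Answer: λ = -13/2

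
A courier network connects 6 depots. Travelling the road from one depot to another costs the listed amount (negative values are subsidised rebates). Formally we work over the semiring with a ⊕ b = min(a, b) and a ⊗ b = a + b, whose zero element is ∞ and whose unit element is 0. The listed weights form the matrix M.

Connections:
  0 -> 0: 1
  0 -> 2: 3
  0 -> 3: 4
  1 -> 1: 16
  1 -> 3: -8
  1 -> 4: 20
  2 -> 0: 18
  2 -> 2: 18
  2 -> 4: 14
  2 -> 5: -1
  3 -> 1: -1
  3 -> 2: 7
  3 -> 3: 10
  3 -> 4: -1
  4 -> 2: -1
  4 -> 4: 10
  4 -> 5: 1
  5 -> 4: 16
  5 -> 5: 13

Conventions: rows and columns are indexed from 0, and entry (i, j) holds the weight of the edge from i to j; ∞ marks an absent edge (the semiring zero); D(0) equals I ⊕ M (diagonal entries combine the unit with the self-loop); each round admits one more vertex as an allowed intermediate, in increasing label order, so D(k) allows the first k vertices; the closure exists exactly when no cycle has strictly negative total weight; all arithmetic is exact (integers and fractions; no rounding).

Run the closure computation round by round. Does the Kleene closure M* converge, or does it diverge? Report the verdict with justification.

D(0):
  [0, ∞, 3, 4, ∞, ∞]
  [∞, 0, ∞, -8, 20, ∞]
  [18, ∞, 0, ∞, 14, -1]
  [∞, -1, 7, 0, -1, ∞]
  [∞, ∞, -1, ∞, 0, 1]
  [∞, ∞, ∞, ∞, 16, 0]
D(1):
  [0, ∞, 3, 4, ∞, ∞]
  [∞, 0, ∞, -8, 20, ∞]
  [18, ∞, 0, 22, 14, -1]
  [∞, -1, 7, 0, -1, ∞]
  [∞, ∞, -1, ∞, 0, 1]
  [∞, ∞, ∞, ∞, 16, 0]
Detection: at round 2, diagonal entry (3, 3) turns strictly negative.
Key observation: the cycle 3->1->3 has total weight (-1) + (-8), which is strictly negative.
Answer: DIVERGES — negative cycle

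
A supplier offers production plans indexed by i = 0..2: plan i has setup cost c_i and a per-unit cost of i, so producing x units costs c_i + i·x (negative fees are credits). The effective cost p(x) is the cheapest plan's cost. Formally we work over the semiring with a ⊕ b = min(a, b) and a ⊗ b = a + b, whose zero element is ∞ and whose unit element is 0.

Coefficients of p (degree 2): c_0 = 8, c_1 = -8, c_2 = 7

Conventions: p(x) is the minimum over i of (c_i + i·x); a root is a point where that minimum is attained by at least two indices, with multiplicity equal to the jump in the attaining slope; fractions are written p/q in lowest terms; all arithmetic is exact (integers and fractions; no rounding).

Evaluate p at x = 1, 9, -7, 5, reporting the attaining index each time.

p(1) = min(8+0·1=8, -8+1·1=-7, 7+2·1=9) = -7 (attained by i=1)
p(9) = min(8+0·9=8, -8+1·9=1, 7+2·9=25) = 1 (attained by i=1)
p(-7) = min(8+0·(-7)=8, -8+1·(-7)=-15, 7+2·(-7)=-7) = -15 (attained by i=1)
p(5) = min(8+0·5=8, -8+1·5=-3, 7+2·5=17) = -3 (attained by i=1)
Answer: p(1) = -7; p(9) = 1; p(-7) = -15; p(5) = -3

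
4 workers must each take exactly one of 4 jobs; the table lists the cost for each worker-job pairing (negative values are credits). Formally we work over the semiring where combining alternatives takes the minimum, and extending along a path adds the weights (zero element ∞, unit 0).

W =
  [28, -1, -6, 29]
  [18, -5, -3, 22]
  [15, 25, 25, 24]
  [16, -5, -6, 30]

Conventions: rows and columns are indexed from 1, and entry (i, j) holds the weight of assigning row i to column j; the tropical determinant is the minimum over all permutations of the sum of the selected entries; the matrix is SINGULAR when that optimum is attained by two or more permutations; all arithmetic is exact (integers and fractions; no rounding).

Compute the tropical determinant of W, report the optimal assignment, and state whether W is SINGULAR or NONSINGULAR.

σ = (1, 2, 3, 4): 28 + (-5) + 25 + 30 = 78
σ = (1, 2, 4, 3): 28 + (-5) + 24 + (-6) = 41
σ = (1, 3, 2, 4): 28 + (-3) + 25 + 30 = 80
σ = (1, 3, 4, 2): 28 + (-3) + 24 + (-5) = 44
σ = (1, 4, 2, 3): 28 + 22 + 25 + (-6) = 69
σ = (1, 4, 3, 2): 28 + 22 + 25 + (-5) = 70
σ = (2, 1, 3, 4): (-1) + 18 + 25 + 30 = 72
σ = (2, 1, 4, 3): (-1) + 18 + 24 + (-6) = 35
σ = (2, 3, 1, 4): (-1) + (-3) + 15 + 30 = 41
σ = (2, 3, 4, 1): (-1) + (-3) + 24 + 16 = 36
σ = (2, 4, 1, 3): (-1) + 22 + 15 + (-6) = 30
σ = (2, 4, 3, 1): (-1) + 22 + 25 + 16 = 62
σ = (3, 1, 2, 4): (-6) + 18 + 25 + 30 = 67
σ = (3, 1, 4, 2): (-6) + 18 + 24 + (-5) = 31
σ = (3, 2, 1, 4): (-6) + (-5) + 15 + 30 = 34
σ = (3, 2, 4, 1): (-6) + (-5) + 24 + 16 = 29
σ = (3, 4, 1, 2): (-6) + 22 + 15 + (-5) = 26
σ = (3, 4, 2, 1): (-6) + 22 + 25 + 16 = 57
σ = (4, 1, 2, 3): 29 + 18 + 25 + (-6) = 66
σ = (4, 1, 3, 2): 29 + 18 + 25 + (-5) = 67
σ = (4, 2, 1, 3): 29 + (-5) + 15 + (-6) = 33
σ = (4, 2, 3, 1): 29 + (-5) + 25 + 16 = 65
σ = (4, 3, 1, 2): 29 + (-3) + 15 + (-5) = 36
σ = (4, 3, 2, 1): 29 + (-3) + 25 + 16 = 67
Optimal value attained by: σ = (3, 4, 1, 2).
Answer: det⊕(W) = 26; verdict: NONSINGULAR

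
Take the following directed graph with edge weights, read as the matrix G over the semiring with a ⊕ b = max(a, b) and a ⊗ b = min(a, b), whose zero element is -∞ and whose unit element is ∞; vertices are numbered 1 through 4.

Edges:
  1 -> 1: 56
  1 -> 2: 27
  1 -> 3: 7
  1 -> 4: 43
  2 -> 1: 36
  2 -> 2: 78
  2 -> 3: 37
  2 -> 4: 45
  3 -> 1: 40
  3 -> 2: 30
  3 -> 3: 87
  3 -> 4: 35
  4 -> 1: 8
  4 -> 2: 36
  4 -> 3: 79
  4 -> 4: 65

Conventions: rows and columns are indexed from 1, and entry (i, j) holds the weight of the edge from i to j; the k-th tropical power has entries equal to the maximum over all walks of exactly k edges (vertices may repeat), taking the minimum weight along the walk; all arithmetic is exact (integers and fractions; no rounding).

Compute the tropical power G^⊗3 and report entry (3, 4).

G^⊗2:
  [56, 36, 43, 43]
  [37, 78, 45, 45]
  [40, 35, 87, 40]
  [40, 36, 79, 65]
G^⊗3:
  [56, 36, 43, 43]
  [40, 78, 45, 45]
  [40, 36, 87, 40]
  [40, 36, 79, 65]
Key observation: the optimum is the walk 3->1->1->4, with weight 40 min 56 min 43 = 40.
Optimal value attained by: walk 3->1->1->4.
Answer: (G^⊗3)[3][4] = 40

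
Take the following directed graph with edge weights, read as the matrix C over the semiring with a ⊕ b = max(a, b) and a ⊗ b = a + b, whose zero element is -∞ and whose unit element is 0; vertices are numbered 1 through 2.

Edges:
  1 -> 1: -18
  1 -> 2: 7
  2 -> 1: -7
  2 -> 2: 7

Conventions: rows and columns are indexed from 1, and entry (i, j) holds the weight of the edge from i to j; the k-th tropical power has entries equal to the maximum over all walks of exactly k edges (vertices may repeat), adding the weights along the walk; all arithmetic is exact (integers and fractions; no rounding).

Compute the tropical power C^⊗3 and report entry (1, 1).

C^⊗2:
  [0, 14]
  [0, 14]
C^⊗3:
  [7, 21]
  [7, 21]
Key observation: the optimum is the walk 1->2->2->1, with weight 7 + 7 + (-7) = 7.
Optimal value attained by: walk 1->2->2->1.
Answer: (C^⊗3)[1][1] = 7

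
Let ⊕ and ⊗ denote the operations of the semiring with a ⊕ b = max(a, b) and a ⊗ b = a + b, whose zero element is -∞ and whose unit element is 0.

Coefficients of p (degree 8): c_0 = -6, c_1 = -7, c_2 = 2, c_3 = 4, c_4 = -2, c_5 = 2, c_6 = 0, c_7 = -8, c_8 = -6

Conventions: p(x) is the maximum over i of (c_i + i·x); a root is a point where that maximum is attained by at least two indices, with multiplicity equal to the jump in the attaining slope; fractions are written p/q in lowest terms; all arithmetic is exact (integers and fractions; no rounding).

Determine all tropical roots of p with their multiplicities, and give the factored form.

hull edge (i=0, c=-6) to (i=2, c=2): slope 4, span 2
hull edge (i=2, c=2) to (i=3, c=4): slope 2, span 1
hull edge (i=3, c=4) to (i=5, c=2): slope -1, span 2
hull edge (i=5, c=2) to (i=6, c=0): slope -2, span 1
hull edge (i=6, c=0) to (i=8, c=-6): slope -3, span 2
Factored form: p(x) = -6 ⊗ (x ⊕ (-4)) ⊗ (x ⊕ (-4)) ⊗ (x ⊕ (-2)) ⊗ (x ⊕ 1) ⊗ (x ⊕ 1) ⊗ (x ⊕ 2) ⊗ (x ⊕ 3) ⊗ (x ⊕ 3)
Answer: roots = -4 (mult 2), -2 (mult 1), 1 (mult 2), 2 (mult 1), 3 (mult 2)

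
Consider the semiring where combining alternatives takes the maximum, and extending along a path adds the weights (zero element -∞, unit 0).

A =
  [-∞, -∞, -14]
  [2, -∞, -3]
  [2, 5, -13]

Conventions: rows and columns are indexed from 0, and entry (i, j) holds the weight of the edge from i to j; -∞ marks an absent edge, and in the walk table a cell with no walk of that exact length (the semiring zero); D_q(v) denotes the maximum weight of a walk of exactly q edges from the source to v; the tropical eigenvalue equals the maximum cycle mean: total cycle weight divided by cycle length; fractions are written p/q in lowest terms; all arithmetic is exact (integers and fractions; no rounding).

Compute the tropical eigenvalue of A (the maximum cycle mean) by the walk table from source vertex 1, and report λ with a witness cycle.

q=0: [-∞, 0, -∞]
q=1: [2, -∞, -3]
q=2: [-1, 2, -12]
q=3: [4, -7, -1]
Optimal cycle mean attained by: cycle 1->2->1, total (-3) + 5, length 2.
Answer: λ = 1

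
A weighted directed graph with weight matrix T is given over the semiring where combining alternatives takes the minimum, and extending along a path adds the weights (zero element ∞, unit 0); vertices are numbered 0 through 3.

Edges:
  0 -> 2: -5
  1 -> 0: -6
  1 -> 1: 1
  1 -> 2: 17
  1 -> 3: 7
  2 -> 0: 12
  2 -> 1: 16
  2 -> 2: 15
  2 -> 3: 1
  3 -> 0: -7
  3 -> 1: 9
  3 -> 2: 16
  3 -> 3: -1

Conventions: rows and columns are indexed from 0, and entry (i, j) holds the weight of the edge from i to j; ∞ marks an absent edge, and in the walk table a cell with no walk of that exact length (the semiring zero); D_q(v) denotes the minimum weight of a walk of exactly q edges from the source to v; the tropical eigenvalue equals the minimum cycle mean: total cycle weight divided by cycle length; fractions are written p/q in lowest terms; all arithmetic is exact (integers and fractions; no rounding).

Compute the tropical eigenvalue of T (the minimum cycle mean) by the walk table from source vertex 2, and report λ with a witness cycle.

q=0: [∞, ∞, 0, ∞]
q=1: [12, 16, 15, 1]
q=2: [-6, 10, 7, 0]
q=3: [-7, 9, -11, -1]
q=4: [-8, 5, -12, -10]
Optimal cycle mean attained by: cycle 0->2->3->0, total (-5) + 1 + (-7), length 3.
Answer: λ = -11/3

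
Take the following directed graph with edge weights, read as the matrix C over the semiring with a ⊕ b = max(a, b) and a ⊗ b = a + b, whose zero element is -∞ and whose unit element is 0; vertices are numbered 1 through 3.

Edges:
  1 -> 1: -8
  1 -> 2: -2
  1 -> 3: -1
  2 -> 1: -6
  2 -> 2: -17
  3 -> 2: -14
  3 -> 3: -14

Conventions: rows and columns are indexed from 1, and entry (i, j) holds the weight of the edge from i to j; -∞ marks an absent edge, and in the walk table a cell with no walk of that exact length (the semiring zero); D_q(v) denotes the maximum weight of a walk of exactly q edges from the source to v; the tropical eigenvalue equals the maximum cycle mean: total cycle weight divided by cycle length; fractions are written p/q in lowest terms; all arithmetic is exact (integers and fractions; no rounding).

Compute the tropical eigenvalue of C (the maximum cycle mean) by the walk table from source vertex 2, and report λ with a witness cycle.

q=0: [-∞, 0, -∞]
q=1: [-6, -17, -∞]
q=2: [-14, -8, -7]
q=3: [-14, -16, -15]
Optimal cycle mean attained by: cycle 1->2->1, total (-2) + (-6), length 2.
Answer: λ = -4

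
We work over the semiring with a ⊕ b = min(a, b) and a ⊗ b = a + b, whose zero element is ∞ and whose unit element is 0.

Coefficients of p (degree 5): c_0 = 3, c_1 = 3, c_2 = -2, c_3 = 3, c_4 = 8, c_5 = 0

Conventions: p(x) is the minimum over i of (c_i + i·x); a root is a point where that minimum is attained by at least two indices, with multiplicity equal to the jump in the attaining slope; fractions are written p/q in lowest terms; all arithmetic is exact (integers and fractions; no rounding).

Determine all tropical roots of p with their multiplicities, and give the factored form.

hull edge (i=0, c=3) to (i=2, c=-2): slope -5/2, span 2
hull edge (i=2, c=-2) to (i=5, c=0): slope 2/3, span 3
Factored form: p(x) = 0 ⊗ (x ⊕ (-2/3)) ⊗ (x ⊕ (-2/3)) ⊗ (x ⊕ (-2/3)) ⊗ (x ⊕ 5/2) ⊗ (x ⊕ 5/2)
Answer: roots = -2/3 (mult 3), 5/2 (mult 2)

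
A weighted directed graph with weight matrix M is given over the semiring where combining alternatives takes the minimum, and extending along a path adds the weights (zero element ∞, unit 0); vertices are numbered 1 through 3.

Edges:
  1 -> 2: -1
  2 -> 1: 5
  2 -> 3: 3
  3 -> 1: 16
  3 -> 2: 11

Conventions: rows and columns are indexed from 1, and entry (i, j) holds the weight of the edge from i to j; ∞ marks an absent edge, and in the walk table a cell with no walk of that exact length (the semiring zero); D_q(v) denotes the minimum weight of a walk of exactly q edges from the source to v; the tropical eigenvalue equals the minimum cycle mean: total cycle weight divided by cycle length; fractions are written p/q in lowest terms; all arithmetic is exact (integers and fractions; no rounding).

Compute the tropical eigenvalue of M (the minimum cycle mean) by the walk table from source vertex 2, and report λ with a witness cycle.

q=0: [∞, 0, ∞]
q=1: [5, ∞, 3]
q=2: [19, 4, ∞]
q=3: [9, 18, 7]
Optimal cycle mean attained by: cycle 1->2->1, total (-1) + 5, length 2.
Answer: λ = 2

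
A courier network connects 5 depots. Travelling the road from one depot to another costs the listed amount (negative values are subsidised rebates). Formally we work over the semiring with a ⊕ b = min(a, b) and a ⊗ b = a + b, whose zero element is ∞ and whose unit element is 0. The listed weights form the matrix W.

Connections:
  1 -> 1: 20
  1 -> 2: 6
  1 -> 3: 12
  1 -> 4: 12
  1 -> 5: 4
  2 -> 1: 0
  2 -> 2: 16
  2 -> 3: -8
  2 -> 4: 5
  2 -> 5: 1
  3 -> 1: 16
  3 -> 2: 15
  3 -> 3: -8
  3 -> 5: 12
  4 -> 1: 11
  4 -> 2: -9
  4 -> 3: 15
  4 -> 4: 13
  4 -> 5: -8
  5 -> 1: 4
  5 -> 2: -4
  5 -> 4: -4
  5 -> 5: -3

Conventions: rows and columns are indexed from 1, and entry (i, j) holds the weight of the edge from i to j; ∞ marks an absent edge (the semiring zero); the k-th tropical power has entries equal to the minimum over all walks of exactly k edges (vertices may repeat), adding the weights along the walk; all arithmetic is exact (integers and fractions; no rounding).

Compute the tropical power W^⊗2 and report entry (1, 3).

W^⊗2:
  [6, 0, -2, 0, 1]
  [5, -4, -16, -3, -3]
  [8, 7, -16, 8, 4]
  [-9, -12, -17, -12, -11]
  [-4, -13, -12, -7, -12]
Key observation: the optimum is the walk 1->2->3, with weight 6 + (-8) = -2.
Optimal value attained by: walk 1->2->3.
Answer: (W^⊗2)[1][3] = -2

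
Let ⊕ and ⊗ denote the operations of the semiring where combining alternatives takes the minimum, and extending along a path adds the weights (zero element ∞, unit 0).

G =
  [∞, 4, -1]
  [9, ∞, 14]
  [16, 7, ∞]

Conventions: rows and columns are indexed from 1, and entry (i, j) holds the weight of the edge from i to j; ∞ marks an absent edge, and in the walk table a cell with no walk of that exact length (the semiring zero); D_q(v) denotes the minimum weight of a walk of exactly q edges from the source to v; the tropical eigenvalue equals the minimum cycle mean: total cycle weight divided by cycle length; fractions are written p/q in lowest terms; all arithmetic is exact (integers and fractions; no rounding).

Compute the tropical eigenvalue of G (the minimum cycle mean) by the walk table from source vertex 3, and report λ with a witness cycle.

q=0: [∞, ∞, 0]
q=1: [16, 7, ∞]
q=2: [16, 20, 15]
q=3: [29, 20, 15]
Optimal cycle mean attained by: cycle 1->3->2->1, total (-1) + 7 + 9, length 3.
Answer: λ = 5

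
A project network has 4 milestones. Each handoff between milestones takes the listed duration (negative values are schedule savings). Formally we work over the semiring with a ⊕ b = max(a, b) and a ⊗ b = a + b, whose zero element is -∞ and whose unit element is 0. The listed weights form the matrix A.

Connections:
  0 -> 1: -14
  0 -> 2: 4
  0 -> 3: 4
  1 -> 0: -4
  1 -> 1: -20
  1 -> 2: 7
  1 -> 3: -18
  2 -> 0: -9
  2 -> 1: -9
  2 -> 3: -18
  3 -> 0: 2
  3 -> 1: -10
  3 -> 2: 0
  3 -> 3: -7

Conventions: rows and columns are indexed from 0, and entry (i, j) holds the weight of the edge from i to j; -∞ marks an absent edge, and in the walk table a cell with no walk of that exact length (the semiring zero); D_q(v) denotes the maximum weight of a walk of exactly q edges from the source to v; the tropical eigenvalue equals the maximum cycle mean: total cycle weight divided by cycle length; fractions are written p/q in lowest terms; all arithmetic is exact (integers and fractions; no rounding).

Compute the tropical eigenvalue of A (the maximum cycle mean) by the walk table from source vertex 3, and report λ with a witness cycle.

q=0: [-∞, -∞, -∞, 0]
q=1: [2, -10, 0, -7]
q=2: [-5, -9, 6, 6]
q=3: [8, -3, 6, -1]
q=4: [1, -3, 12, 12]
Optimal cycle mean attained by: cycle 0->3->0, total 4 + 2, length 2.
Answer: λ = 3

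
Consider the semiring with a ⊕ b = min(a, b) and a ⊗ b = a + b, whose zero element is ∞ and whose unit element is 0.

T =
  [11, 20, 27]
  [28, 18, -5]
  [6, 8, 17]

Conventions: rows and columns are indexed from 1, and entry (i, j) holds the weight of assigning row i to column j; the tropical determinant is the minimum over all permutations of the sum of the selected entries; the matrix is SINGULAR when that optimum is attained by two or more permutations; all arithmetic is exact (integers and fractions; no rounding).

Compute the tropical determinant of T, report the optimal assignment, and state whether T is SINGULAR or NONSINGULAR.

σ = (1, 2, 3): 11 + 18 + 17 = 46
σ = (1, 3, 2): 11 + (-5) + 8 = 14
σ = (2, 1, 3): 20 + 28 + 17 = 65
σ = (2, 3, 1): 20 + (-5) + 6 = 21
σ = (3, 1, 2): 27 + 28 + 8 = 63
σ = (3, 2, 1): 27 + 18 + 6 = 51
Optimal value attained by: σ = (1, 3, 2).
Answer: det⊕(T) = 14; verdict: NONSINGULAR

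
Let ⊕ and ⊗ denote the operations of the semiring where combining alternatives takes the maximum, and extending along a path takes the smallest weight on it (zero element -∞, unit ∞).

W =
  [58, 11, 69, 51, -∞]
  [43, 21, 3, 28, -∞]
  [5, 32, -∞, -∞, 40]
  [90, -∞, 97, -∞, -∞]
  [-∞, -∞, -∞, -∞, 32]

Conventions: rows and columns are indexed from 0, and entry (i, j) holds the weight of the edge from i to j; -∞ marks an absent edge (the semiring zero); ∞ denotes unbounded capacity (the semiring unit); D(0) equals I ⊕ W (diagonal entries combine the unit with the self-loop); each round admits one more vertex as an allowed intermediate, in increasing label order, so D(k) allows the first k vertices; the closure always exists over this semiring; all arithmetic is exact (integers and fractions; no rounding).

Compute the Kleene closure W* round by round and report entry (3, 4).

D(0):
  [∞, 11, 69, 51, -∞]
  [43, ∞, 3, 28, -∞]
  [5, 32, ∞, -∞, 40]
  [90, -∞, 97, ∞, -∞]
  [-∞, -∞, -∞, -∞, ∞]
D(1):
  [∞, 11, 69, 51, -∞]
  [43, ∞, 43, 43, -∞]
  [5, 32, ∞, 5, 40]
  [90, 11, 97, ∞, -∞]
  [-∞, -∞, -∞, -∞, ∞]
D(2):
  [∞, 11, 69, 51, -∞]
  [43, ∞, 43, 43, -∞]
  [32, 32, ∞, 32, 40]
  [90, 11, 97, ∞, -∞]
  [-∞, -∞, -∞, -∞, ∞]
D(3):
  [∞, 32, 69, 51, 40]
  [43, ∞, 43, 43, 40]
  [32, 32, ∞, 32, 40]
  [90, 32, 97, ∞, 40]
  [-∞, -∞, -∞, -∞, ∞]
D(4):
  [∞, 32, 69, 51, 40]
  [43, ∞, 43, 43, 40]
  [32, 32, ∞, 32, 40]
  [90, 32, 97, ∞, 40]
  [-∞, -∞, -∞, -∞, ∞]
D(5):
  [∞, 32, 69, 51, 40]
  [43, ∞, 43, 43, 40]
  [32, 32, ∞, 32, 40]
  [90, 32, 97, ∞, 40]
  [-∞, -∞, -∞, -∞, ∞]
Answer: W*[3][4] = 40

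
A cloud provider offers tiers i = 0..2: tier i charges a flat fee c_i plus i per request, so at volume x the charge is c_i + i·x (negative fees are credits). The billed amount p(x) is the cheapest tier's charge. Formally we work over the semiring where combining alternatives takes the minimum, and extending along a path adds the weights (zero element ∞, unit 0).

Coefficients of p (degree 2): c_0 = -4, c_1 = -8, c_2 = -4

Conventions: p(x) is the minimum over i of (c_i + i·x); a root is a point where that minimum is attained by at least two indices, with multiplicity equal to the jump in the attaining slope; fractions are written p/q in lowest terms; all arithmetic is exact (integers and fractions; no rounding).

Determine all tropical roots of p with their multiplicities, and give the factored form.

hull edge (i=0, c=-4) to (i=1, c=-8): slope -4, span 1
hull edge (i=1, c=-8) to (i=2, c=-4): slope 4, span 1
Factored form: p(x) = -4 ⊗ (x ⊕ (-4)) ⊗ (x ⊕ 4)
Answer: roots = -4 (mult 1), 4 (mult 1)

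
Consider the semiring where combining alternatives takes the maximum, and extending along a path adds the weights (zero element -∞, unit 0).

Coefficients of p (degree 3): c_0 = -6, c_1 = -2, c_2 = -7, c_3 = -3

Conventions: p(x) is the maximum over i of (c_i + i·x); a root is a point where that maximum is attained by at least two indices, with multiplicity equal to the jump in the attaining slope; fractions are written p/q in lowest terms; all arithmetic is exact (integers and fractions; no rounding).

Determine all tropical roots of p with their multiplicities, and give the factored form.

hull edge (i=0, c=-6) to (i=1, c=-2): slope 4, span 1
hull edge (i=1, c=-2) to (i=3, c=-3): slope -1/2, span 2
Factored form: p(x) = -3 ⊗ (x ⊕ (-4)) ⊗ (x ⊕ 1/2) ⊗ (x ⊕ 1/2)
Answer: roots = -4 (mult 1), 1/2 (mult 2)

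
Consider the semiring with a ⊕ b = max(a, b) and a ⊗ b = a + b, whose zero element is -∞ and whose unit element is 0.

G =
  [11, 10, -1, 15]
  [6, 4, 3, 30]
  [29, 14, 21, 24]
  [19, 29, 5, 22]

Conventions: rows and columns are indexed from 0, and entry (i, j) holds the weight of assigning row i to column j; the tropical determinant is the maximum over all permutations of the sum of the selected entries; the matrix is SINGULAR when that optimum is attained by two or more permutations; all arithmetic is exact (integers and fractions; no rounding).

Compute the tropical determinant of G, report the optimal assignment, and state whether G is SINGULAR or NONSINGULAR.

σ = (0, 1, 2, 3): 11 + 4 + 21 + 22 = 58
σ = (0, 1, 3, 2): 11 + 4 + 24 + 5 = 44
σ = (0, 2, 1, 3): 11 + 3 + 14 + 22 = 50
σ = (0, 2, 3, 1): 11 + 3 + 24 + 29 = 67
σ = (0, 3, 1, 2): 11 + 30 + 14 + 5 = 60
σ = (0, 3, 2, 1): 11 + 30 + 21 + 29 = 91
σ = (1, 0, 2, 3): 10 + 6 + 21 + 22 = 59
σ = (1, 0, 3, 2): 10 + 6 + 24 + 5 = 45
σ = (1, 2, 0, 3): 10 + 3 + 29 + 22 = 64
σ = (1, 2, 3, 0): 10 + 3 + 24 + 19 = 56
σ = (1, 3, 0, 2): 10 + 30 + 29 + 5 = 74
σ = (1, 3, 2, 0): 10 + 30 + 21 + 19 = 80
σ = (2, 0, 1, 3): (-1) + 6 + 14 + 22 = 41
σ = (2, 0, 3, 1): (-1) + 6 + 24 + 29 = 58
σ = (2, 1, 0, 3): (-1) + 4 + 29 + 22 = 54
σ = (2, 1, 3, 0): (-1) + 4 + 24 + 19 = 46
σ = (2, 3, 0, 1): (-1) + 30 + 29 + 29 = 87
σ = (2, 3, 1, 0): (-1) + 30 + 14 + 19 = 62
σ = (3, 0, 1, 2): 15 + 6 + 14 + 5 = 40
σ = (3, 0, 2, 1): 15 + 6 + 21 + 29 = 71
σ = (3, 1, 0, 2): 15 + 4 + 29 + 5 = 53
σ = (3, 1, 2, 0): 15 + 4 + 21 + 19 = 59
σ = (3, 2, 0, 1): 15 + 3 + 29 + 29 = 76
σ = (3, 2, 1, 0): 15 + 3 + 14 + 19 = 51
Optimal value attained by: σ = (0, 3, 2, 1).
Answer: det⊕(G) = 91; verdict: NONSINGULAR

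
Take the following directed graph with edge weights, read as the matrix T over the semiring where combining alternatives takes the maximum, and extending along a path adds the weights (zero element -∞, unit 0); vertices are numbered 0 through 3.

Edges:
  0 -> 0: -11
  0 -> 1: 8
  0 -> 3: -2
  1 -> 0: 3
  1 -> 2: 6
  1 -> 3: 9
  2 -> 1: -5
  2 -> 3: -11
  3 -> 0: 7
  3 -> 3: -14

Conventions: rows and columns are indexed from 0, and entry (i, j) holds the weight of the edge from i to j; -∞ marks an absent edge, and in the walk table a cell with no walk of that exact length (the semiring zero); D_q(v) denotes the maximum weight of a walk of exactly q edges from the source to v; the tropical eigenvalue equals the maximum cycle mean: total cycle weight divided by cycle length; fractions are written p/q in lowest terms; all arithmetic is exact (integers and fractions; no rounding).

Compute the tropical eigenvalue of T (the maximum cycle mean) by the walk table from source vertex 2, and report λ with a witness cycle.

q=0: [-∞, -∞, 0, -∞]
q=1: [-∞, -5, -∞, -11]
q=2: [-2, -∞, 1, 4]
q=3: [11, 6, -∞, -4]
q=4: [9, 19, 12, 15]
Optimal cycle mean attained by: cycle 0->1->3->0, total 8 + 9 + 7, length 3.
Answer: λ = 8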